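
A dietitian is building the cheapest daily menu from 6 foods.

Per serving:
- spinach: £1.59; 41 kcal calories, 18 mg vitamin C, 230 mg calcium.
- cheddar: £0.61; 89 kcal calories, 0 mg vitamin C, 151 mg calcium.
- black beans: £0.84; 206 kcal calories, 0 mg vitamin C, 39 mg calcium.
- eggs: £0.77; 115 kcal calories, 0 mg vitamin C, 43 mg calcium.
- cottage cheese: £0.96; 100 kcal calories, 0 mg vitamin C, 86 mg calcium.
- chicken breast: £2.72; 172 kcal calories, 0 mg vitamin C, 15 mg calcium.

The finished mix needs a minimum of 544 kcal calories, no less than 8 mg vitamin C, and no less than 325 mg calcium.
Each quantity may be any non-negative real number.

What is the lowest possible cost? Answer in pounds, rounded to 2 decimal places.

Let x1 = servings of spinach, x2 = servings of cheddar, x3 = servings of black beans, x4 = servings of eggs, x5 = servings of cottage cheese, x6 = servings of chicken breast.
Minimise 1.59x1 + 0.61x2 + 0.84x3 + 0.77x4 + 0.96x5 + 2.72x6 with:
  41x1 + 89x2 + 206x3 + 115x4 + 100x5 + 172x6 ≥ 544   (calories)
  18x1 ≥ 8   (vitamin C)
  230x1 + 151x2 + 39x3 + 43x4 + 86x5 + 15x6 ≥ 325   (calcium)
  x1, x2, x3, x4, x5, x6 ≥ 0.
The minimum-cost mix takes nothing from eggs, cottage cheese, chicken breast — only spinach, cheddar, black beans. There the calories, vitamin C, calcium constraints are tight.
Solving gives x1 = 0.4444, x2 = 0.9186, x3 = 2.155.
Hence cost = 1.59·0.4444 + 0.61·0.9186 + 0.84·2.155 = £3.0771.

£3.08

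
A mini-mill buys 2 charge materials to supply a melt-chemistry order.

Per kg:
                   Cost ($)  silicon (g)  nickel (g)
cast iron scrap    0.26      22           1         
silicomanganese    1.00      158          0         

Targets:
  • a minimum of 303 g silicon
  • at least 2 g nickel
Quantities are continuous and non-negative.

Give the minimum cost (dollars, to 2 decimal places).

Let x1 = kg of cast iron scrap, x2 = kg of silicomanganese.
Minimize 0.26x1 + 1x2 with:
  22x1 + 158x2 ≥ 303   (silicon)
  1x1 ≥ 2   (nickel)
  x1, x2 ≥ 0.
Both inputs are positive at the optimum. There the silicon and nickel constraints are tight.
That vertex is x1 = 2, x2 = 1.639.
Cost = 0.26·2 + 1·1.639 = 2.1590.

$2.16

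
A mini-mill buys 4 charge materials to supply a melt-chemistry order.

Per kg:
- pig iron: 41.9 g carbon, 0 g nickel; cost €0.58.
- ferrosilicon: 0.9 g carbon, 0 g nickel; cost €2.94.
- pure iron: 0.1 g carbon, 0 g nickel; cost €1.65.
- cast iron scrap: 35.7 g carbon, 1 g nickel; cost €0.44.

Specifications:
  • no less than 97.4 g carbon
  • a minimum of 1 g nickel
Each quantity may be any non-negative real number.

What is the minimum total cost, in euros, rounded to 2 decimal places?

This is a linear program. Let x1 = kg of pig iron, x2 = kg of ferrosilicon, x3 = kg of pure iron, x4 = kg of cast iron scrap.
Minimise 0.58x1 + 2.94x2 + 1.65x3 + 0.44x4 subject to:
  41.9x1 + 0.9x2 + 0.1x3 + 35.7x4 ≥ 97.4   (carbon)
  1x4 ≥ 1   (nickel)
  x1, x2, x3, x4 ≥ 0.
At the optimum only cast iron scrap is positive (pig iron, ferrosilicon, pure iron = 0). Binding constraint: carbon.
That vertex is x4 = 2.728.
Hence cost = 0.44·2.728 = €1.2003.

€1.20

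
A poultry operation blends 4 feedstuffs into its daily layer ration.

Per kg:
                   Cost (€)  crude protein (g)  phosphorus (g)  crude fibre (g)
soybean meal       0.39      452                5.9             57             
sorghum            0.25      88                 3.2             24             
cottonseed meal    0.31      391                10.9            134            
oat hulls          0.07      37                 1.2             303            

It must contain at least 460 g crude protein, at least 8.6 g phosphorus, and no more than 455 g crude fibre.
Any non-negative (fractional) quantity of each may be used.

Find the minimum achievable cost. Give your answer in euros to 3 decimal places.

Let x1 = kg of soybean meal, x2 = kg of sorghum, x3 = kg of cottonseed meal, x4 = kg of oat hulls.
Minimise 0.39x1 + 0.25x2 + 0.31x3 + 0.07x4 s.t.:
  452x1 + 88x2 + 391x3 + 37x4 ≥ 460   (crude protein)
  5.9x1 + 3.2x2 + 10.9x3 + 1.2x4 ≥ 8.6   (phosphorus)
  57x1 + 24x2 + 134x3 + 303x4 ≤ 455   (crude fibre)
  x1, x2, x3, x4 ≥ 0.
The cheapest feasible vertex uses only cottonseed meal; soybean meal, sorghum, oat hulls are not used. The crude protein requirement is met with equality.
That vertex is x3 = 1.176.
Objective = 0.31·1.176 = 0.36456.

€0.365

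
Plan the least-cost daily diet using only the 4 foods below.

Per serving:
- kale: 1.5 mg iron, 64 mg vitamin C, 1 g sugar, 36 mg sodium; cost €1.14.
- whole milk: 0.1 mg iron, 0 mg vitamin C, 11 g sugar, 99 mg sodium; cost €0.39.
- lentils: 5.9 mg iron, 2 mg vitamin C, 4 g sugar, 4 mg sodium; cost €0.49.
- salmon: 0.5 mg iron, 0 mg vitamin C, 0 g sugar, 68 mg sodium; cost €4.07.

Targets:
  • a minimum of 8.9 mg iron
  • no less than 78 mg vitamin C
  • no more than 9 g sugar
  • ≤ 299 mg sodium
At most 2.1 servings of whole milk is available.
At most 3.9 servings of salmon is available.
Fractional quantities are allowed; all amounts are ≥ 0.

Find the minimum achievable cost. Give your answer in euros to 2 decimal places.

€1.94

Set it up as a linear program. Let x1 = servings of kale, x2 = servings of whole milk, x3 = servings of lentils, x4 = servings of salmon.
Minimize 1.14x1 + 0.39x2 + 0.49x3 + 4.07x4 with:
  1.5x1 + 0.1x2 + 5.9x3 + 0.5x4 ≥ 8.9   (iron)
  64x1 + 2x3 ≥ 78   (vitamin C)
  1x1 + 11x2 + 4x3 ≤ 9   (sugar)
  36x1 + 99x2 + 4x3 + 68x4 ≤ 299   (sodium)
  x2 ≤ 2.1
  x4 ≤ 3.9
  x1, x2, x3, x4 ≥ 0.
The optimal basis is {kale, lentils}; whole milk, salmon drop out. There the iron and vitamin C constraints are tight.
Solving gives x1 = 1.181, x3 = 1.208.
Total cost: 1.14·1.181 + 0.49·1.208 = 1.9383.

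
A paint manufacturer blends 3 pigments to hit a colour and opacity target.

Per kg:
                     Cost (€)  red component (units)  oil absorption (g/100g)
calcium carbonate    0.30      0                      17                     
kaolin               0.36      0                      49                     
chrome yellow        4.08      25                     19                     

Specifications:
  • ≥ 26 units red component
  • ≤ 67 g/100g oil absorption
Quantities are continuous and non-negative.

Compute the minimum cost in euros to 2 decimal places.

€4.24

Treat it as an LP. Let x1 = kg of calcium carbonate, x2 = kg of kaolin, x3 = kg of chrome yellow.
Minimize 0.3x1 + 0.36x2 + 4.08x3 with:
  25x3 ≥ 26   (red component)
  17x1 + 49x2 + 19x3 ≤ 67   (oil absorption)
  x1, x2, x3 ≥ 0.
The cheapest feasible vertex uses only chrome yellow; calcium carbonate, kaolin are not used. The red component requirement is met with equality.
Optimal quantities: chrome yellow = 1.04 kg.
Hence cost = 4.08·1.04 = €4.2432.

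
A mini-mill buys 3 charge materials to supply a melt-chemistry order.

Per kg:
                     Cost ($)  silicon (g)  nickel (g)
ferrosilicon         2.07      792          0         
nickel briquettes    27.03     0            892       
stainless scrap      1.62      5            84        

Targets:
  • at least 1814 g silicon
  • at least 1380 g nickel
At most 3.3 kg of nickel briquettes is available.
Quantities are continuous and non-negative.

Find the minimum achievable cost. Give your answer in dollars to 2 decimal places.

Treat it as an LP. Let x1 = kg of ferrosilicon, x2 = kg of nickel briquettes, x3 = kg of stainless scrap.
min 2.07x1 + 27.03x2 + 1.62x3 s.t.:
  792x1 + 5x3 ≥ 1814   (silicon)
  892x2 + 84x3 ≥ 1380   (nickel)
  x2 ≤ 3.3
  x1, x2, x3 ≥ 0.
The minimum-cost mix takes nothing from nickel briquettes — only ferrosilicon, stainless scrap. The silicon and nickel requirements are met with equality.
So ferrosilicon = 2.187 kg, stainless scrap = 16.43 kg.
Hence cost = 2.07·2.187 + 1.62·16.43 = $31.1437.

$31.14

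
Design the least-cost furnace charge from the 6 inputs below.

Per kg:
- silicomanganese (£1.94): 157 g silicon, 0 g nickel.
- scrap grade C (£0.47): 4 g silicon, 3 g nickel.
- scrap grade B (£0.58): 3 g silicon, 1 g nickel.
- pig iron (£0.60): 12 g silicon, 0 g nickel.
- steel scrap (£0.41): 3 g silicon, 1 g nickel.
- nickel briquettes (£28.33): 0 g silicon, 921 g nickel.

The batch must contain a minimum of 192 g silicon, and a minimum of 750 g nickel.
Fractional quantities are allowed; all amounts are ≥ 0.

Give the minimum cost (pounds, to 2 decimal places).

£25.44

Set it up as a linear program. Let x1 = kg of silicomanganese, x2 = kg of scrap grade C, x3 = kg of scrap grade B, x4 = kg of pig iron, x5 = kg of steel scrap, x6 = kg of nickel briquettes.
Minimise 1.94x1 + 0.47x2 + 0.58x3 + 0.6x4 + 0.41x5 + 28.33x6 subject to:
  157x1 + 4x2 + 3x3 + 12x4 + 3x5 ≥ 192   (silicon)
  3x2 + 1x3 + 1x5 + 921x6 ≥ 750   (nickel)
  x1, x2, x3, x4, x5, x6 ≥ 0.
The cheapest feasible vertex uses only silicomanganese, nickel briquettes; scrap grade C, scrap grade B, pig iron, steel scrap are not used. There the silicon and nickel constraints are tight.
So silicomanganese = 1.223 kg, nickel briquettes = 0.8143 kg.
Total cost: 1.94·1.223 + 28.33·0.8143 = 25.4417.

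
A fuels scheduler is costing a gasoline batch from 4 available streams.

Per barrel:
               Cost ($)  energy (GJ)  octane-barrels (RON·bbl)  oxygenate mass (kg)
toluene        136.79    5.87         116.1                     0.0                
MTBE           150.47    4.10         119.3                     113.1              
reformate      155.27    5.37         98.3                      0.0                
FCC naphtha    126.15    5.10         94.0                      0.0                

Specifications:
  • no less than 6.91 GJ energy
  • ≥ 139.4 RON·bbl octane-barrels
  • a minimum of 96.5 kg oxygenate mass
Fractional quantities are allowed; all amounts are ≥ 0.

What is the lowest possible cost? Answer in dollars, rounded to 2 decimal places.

This is a linear program. Let x1 = barrels of toluene, x2 = barrels of MTBE, x3 = barrels of reformate, x4 = barrels of FCC naphtha.
Minimize 136.79x1 + 150.47x2 + 155.27x3 + 126.15x4 subject to:
  5.87x1 + 4.1x2 + 5.37x3 + 5.1x4 ≥ 6.91   (energy)
  116.1x1 + 119.3x2 + 98.3x3 + 94x4 ≥ 139.4   (octane-barrels)
  113.1x2 ≥ 96.5   (oxygenate mass)
  x1, x2, x3, x4 ≥ 0.
The cheapest feasible vertex uses only toluene, MTBE; reformate, FCC naphtha are not used. The energy and oxygenate mass requirements are met with equality.
Optimal quantities: toluene = 0.58122 barrels, MTBE = 0.85323 barrels.
Total cost: 136.79·0.58122 + 150.47·0.85323 = 207.8906.

$207.89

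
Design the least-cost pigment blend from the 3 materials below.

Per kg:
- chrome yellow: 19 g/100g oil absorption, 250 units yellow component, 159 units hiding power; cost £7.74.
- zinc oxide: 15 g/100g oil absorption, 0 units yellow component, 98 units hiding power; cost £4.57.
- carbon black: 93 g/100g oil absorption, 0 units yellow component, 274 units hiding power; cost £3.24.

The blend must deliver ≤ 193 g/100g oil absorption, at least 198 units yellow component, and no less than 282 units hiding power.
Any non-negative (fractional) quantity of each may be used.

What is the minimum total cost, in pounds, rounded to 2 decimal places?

This is a linear program. Let x1 = kg of chrome yellow, x2 = kg of zinc oxide, x3 = kg of carbon black.
Minimize 7.74x1 + 4.57x2 + 3.24x3 s.t.:
  19x1 + 15x2 + 93x3 ≤ 193   (oil absorption)
  250x1 ≥ 198   (yellow component)
  159x1 + 98x2 + 274x3 ≥ 282   (hiding power)
  x1, x2, x3 ≥ 0.
The minimum-cost mix takes nothing from zinc oxide — only chrome yellow, carbon black. The yellow component and hiding power requirements are met with equality.
Solving gives x1 = 0.792, x3 = 0.5696.
Cost = 7.74·0.792 + 3.24·0.5696 = 7.9756.

£7.98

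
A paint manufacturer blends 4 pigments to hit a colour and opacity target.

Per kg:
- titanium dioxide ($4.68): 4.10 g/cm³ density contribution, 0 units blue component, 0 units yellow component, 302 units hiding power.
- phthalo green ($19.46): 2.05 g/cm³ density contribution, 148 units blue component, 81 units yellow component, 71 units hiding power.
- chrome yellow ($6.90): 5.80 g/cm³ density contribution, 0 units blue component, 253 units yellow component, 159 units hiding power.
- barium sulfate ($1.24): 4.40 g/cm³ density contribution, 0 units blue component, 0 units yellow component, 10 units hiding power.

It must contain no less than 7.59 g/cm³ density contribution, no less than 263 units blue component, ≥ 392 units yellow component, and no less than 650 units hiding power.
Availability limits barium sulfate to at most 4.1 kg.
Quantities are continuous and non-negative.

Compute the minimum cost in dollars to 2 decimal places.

$47.05

This is a linear program. Let x1 = kg of titanium dioxide, x2 = kg of phthalo green, x3 = kg of chrome yellow, x4 = kg of barium sulfate.
min 4.68x1 + 19.46x2 + 6.9x3 + 1.24x4 s.t.:
  4.1x1 + 2.05x2 + 5.8x3 + 4.4x4 ≥ 7.59   (density contribution)
  148x2 ≥ 263   (blue component)
  81x2 + 253x3 ≥ 392   (yellow component)
  302x1 + 71x2 + 159x3 + 10x4 ≥ 650   (hiding power)
  x4 ≤ 4.1
  x1, x2, x3, x4 ≥ 0.
At the optimum only titanium dioxide, phthalo green, chrome yellow are positive (barium sulfate = 0). The blue component, yellow component, hiding power requirements are met with equality.
So titanium dioxide = 1.218 kg, phthalo green = 1.777 kg, chrome yellow = 0.9805 kg.
Objective = 4.68·1.218 + 19.46·1.777 + 6.9·0.9805 = 47.0461.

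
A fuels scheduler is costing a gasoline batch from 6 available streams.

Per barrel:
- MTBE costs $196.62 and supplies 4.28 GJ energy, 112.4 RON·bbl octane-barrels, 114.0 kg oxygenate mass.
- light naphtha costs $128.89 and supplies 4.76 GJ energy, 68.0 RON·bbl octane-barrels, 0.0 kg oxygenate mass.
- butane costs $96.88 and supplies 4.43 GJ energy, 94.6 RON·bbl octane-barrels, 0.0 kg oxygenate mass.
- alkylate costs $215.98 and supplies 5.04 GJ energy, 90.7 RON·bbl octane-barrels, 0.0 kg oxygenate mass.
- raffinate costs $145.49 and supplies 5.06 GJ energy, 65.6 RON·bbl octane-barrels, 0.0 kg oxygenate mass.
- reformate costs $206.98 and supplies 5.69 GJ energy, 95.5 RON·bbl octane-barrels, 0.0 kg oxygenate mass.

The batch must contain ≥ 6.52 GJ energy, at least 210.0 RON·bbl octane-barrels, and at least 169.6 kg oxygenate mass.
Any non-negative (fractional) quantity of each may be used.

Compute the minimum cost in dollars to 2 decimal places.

Treat it as an LP. Let x1 = barrels of MTBE, x2 = barrels of light naphtha, x3 = barrels of butane, x4 = barrels of alkylate, x5 = barrels of raffinate, x6 = barrels of reformate.
Minimize 196.62x1 + 128.89x2 + 96.88x3 + 215.98x4 + 145.49x5 + 206.98x6 subject to:
  4.28x1 + 4.76x2 + 4.43x3 + 5.04x4 + 5.06x5 + 5.69x6 ≥ 6.52   (energy)
  112.4x1 + 68x2 + 94.6x3 + 90.7x4 + 65.6x5 + 95.5x6 ≥ 210   (octane-barrels)
  114x1 ≥ 169.6   (oxygenate mass)
  x1, x2, x3, x4, x5, x6 ≥ 0.
The optimal basis is {MTBE, butane}; light naphtha, alkylate, raffinate, reformate drop out. There the octane-barrels and oxygenate mass constraints are tight.
That vertex is x1 = 1.48772, x3 = 0.452224.
Objective = 196.62·1.48772 + 96.88·0.452224 = 336.3270.

$336.33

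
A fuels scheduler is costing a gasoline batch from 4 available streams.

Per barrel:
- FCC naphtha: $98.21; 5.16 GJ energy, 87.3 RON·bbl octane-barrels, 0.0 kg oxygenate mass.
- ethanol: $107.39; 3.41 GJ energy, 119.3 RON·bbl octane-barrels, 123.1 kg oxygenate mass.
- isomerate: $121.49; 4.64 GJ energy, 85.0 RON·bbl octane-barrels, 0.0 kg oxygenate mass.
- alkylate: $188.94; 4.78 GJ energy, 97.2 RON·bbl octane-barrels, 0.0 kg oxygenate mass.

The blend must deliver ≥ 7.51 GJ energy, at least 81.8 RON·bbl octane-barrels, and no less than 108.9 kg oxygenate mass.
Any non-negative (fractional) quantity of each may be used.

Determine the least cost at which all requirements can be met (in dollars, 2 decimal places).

$180.52

Set it up as a linear program. Let x1 = barrels of FCC naphtha, x2 = barrels of ethanol, x3 = barrels of isomerate, x4 = barrels of alkylate.
Minimise 98.21x1 + 107.39x2 + 121.49x3 + 188.94x4 with:
  5.16x1 + 3.41x2 + 4.64x3 + 4.78x4 ≥ 7.51   (energy)
  87.3x1 + 119.3x2 + 85x3 + 97.2x4 ≥ 81.8   (octane-barrels)
  123.1x2 ≥ 108.9   (oxygenate mass)
  x1, x2, x3, x4 ≥ 0.
The minimum-cost mix takes nothing from isomerate, alkylate — only FCC naphtha, ethanol. Binding constraints: energy and oxygenate mass.
So FCC naphtha = 0.8708 barrels, ethanol = 0.8846 barrels.
Objective = 98.21·0.8708 + 107.39·0.8846 = 180.5185.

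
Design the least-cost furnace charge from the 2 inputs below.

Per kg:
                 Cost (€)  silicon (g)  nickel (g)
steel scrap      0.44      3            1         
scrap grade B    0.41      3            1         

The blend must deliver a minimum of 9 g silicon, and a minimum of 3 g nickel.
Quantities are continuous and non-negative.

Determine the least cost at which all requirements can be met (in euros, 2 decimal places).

€1.23

Let x1 = kg of steel scrap, x2 = kg of scrap grade B.
min 0.44x1 + 0.41x2 s.t.:
  3x1 + 3x2 ≥ 9   (silicon)
  1x1 + 1x2 ≥ 3   (nickel)
  x1, x2 ≥ 0.
The minimum-cost mix takes nothing from steel scrap — only scrap grade B. There the silicon and nickel constraints are tight.
That vertex is x2 = 3.
Hence cost = 0.41·3 = €1.2300.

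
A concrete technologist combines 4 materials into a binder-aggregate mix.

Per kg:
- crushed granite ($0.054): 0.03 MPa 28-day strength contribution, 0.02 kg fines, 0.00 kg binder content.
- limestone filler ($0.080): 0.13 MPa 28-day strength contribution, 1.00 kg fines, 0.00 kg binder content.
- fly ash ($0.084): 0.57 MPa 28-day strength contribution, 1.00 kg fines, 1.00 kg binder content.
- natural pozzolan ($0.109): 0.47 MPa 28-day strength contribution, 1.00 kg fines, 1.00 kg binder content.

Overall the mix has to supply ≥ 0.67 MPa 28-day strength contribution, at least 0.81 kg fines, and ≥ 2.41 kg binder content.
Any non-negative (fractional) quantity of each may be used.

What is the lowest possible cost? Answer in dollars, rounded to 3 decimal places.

$0.202

Let x1 = kg of crushed granite, x2 = kg of limestone filler, x3 = kg of fly ash, x4 = kg of natural pozzolan.
Minimise 0.054x1 + 0.08x2 + 0.084x3 + 0.109x4 subject to:
  0.03x1 + 0.13x2 + 0.57x3 + 0.47x4 ≥ 0.67   (28-day strength contribution)
  0.02x1 + 1x2 + 1x3 + 1x4 ≥ 0.81   (fines)
  1x3 + 1x4 ≥ 2.41   (binder content)
  x1, x2, x3, x4 ≥ 0.
The minimum-cost mix takes nothing from crushed granite, limestone filler, natural pozzolan — only fly ash. There the binder content constraint is tight.
Optimal quantities: fly ash = 2.41 kg.
Total cost: 0.084·2.41 = 0.20244.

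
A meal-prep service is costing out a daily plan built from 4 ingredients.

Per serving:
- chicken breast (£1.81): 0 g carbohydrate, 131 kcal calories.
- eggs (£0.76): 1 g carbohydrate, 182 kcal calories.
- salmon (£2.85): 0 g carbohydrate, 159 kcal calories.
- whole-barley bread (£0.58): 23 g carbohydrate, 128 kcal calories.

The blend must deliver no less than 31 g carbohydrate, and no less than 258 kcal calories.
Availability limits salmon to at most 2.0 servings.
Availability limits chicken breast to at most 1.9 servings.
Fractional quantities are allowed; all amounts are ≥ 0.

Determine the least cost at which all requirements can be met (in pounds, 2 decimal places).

This is a linear program. Let x1 = servings of chicken breast, x2 = servings of eggs, x3 = servings of salmon, x4 = servings of whole-barley bread.
Minimise 1.81x1 + 0.76x2 + 2.85x3 + 0.58x4 s.t.:
  1x2 + 23x4 ≥ 31   (carbohydrate)
  131x1 + 182x2 + 159x3 + 128x4 ≥ 258   (calories)
  x3 ≤ 2
  x1 ≤ 1.9
  x1, x2, x3, x4 ≥ 0.
The optimal basis is {eggs, whole-barley bread}; chicken breast, salmon drop out. The carbohydrate and calories requirements are met with equality.
Solving gives x2 = 0.4845, x4 = 1.327.
Hence cost = 0.76·0.4845 + 0.58·1.327 = £1.1379.

£1.14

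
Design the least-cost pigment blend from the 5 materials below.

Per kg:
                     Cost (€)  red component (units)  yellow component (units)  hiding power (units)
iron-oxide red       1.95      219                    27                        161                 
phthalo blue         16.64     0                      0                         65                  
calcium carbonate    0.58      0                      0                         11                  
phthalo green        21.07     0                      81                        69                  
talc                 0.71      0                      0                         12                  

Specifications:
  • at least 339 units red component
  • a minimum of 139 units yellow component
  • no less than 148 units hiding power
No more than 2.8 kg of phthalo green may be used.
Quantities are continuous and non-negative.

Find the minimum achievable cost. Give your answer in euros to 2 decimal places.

€10.04

Set it up as a linear program. Let x1 = kg of iron-oxide red, x2 = kg of phthalo blue, x3 = kg of calcium carbonate, x4 = kg of phthalo green, x5 = kg of talc.
Minimise 1.95x1 + 16.64x2 + 0.58x3 + 21.07x4 + 0.71x5 with:
  219x1 ≥ 339   (red component)
  27x1 + 81x4 ≥ 139   (yellow component)
  161x1 + 65x2 + 11x3 + 69x4 + 12x5 ≥ 148   (hiding power)
  x4 ≤ 2.8
  x1, x2, x3, x4, x5 ≥ 0.
The optimal basis is {iron-oxide red}; phthalo blue, calcium carbonate, phthalo green, talc drop out. Binding constraint: yellow component.
Optimal quantities: iron-oxide red = 5.148 kg.
Total cost: 1.95·5.148 = 10.0386.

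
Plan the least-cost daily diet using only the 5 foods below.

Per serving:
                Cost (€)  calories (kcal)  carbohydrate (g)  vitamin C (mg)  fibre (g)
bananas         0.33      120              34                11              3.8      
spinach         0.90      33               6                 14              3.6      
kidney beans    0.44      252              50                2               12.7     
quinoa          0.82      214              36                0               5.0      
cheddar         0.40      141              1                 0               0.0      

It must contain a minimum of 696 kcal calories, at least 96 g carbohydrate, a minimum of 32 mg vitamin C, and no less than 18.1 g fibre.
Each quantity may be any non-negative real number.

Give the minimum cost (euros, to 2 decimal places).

€1.53

This is a linear program. Let x1 = servings of bananas, x2 = servings of spinach, x3 = servings of kidney beans, x4 = servings of quinoa, x5 = servings of cheddar.
min 0.33x1 + 0.9x2 + 0.44x3 + 0.82x4 + 0.4x5 with:
  120x1 + 33x2 + 252x3 + 214x4 + 141x5 ≥ 696   (calories)
  34x1 + 6x2 + 50x3 + 36x4 + 1x5 ≥ 96   (carbohydrate)
  11x1 + 14x2 + 2x3 ≥ 32   (vitamin C)
  3.8x1 + 3.6x2 + 12.7x3 + 5x4 ≥ 18.1   (fibre)
  x1, x2, x3, x4, x5 ≥ 0.
At the optimum only bananas, kidney beans are positive (spinach, quinoa, cheddar = 0). The calories and vitamin C requirements are met with equality.
Solving gives x1 = 2.635, x3 = 1.507.
Objective = 0.33·2.635 + 0.44·1.507 = 1.5326.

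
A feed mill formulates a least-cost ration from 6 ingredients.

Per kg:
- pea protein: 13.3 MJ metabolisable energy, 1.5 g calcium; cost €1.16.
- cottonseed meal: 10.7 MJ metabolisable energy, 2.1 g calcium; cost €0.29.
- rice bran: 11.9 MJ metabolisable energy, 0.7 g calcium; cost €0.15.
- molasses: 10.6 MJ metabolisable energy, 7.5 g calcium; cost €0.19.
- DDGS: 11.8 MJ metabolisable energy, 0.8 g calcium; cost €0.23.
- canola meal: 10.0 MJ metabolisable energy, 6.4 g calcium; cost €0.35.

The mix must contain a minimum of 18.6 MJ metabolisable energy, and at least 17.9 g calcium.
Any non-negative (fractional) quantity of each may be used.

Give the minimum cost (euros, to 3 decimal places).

€0.453

This is a linear program. Let x1 = kg of pea protein, x2 = kg of cottonseed meal, x3 = kg of rice bran, x4 = kg of molasses, x5 = kg of DDGS, x6 = kg of canola meal.
Minimise 1.16x1 + 0.29x2 + 0.15x3 + 0.19x4 + 0.23x5 + 0.35x6 s.t.:
  13.3x1 + 10.7x2 + 11.9x3 + 10.6x4 + 11.8x5 + 10x6 ≥ 18.6   (metabolisable energy)
  1.5x1 + 2.1x2 + 0.7x3 + 7.5x4 + 0.8x5 + 6.4x6 ≥ 17.9   (calcium)
  x1, x2, x3, x4, x5, x6 ≥ 0.
The minimum-cost mix takes nothing from pea protein, cottonseed meal, rice bran, DDGS, canola meal — only molasses. Binding constraint: calcium.
Solving gives x4 = 2.3867.
Objective = 0.19·2.3867 = 0.45347.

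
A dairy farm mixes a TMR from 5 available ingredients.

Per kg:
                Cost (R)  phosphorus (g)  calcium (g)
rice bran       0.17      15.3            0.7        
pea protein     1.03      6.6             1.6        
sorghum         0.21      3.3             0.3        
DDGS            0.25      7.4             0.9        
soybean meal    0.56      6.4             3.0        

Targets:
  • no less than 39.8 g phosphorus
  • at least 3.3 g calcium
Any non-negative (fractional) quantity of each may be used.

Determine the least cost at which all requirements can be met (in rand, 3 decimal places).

R0.709

This is a linear program. Let x1 = kg of rice bran, x2 = kg of pea protein, x3 = kg of sorghum, x4 = kg of DDGS, x5 = kg of soybean meal.
Minimize 0.17x1 + 1.03x2 + 0.21x3 + 0.25x4 + 0.56x5 subject to:
  15.3x1 + 6.6x2 + 3.3x3 + 7.4x4 + 6.4x5 ≥ 39.8   (phosphorus)
  0.7x1 + 1.6x2 + 0.3x3 + 0.9x4 + 3x5 ≥ 3.3   (calcium)
  x1, x2, x3, x4, x5 ≥ 0.
The minimum-cost mix takes nothing from pea protein, sorghum, DDGS — only rice bran, soybean meal. There the phosphorus and calcium constraints are tight.
Solving gives x1 = 2.373, x5 = 0.5464.
Objective = 0.17·2.373 + 0.56·0.5464 = 0.70939.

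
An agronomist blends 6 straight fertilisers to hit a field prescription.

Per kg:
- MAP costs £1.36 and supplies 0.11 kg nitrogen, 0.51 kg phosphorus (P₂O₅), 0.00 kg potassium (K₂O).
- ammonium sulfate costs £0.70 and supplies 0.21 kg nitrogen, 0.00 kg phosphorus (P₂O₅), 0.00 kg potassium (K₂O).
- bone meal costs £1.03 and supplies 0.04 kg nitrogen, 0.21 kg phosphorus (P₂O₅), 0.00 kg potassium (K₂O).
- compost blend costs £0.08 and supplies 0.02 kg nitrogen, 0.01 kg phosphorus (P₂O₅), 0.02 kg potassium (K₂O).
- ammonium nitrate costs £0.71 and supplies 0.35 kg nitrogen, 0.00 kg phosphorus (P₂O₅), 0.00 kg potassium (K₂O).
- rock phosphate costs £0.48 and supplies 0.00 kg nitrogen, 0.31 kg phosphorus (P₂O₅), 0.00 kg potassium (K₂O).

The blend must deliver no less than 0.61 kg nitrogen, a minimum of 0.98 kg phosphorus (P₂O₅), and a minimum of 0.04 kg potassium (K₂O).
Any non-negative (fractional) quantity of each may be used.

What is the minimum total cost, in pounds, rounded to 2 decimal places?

Let x1 = kg of MAP, x2 = kg of ammonium sulfate, x3 = kg of bone meal, x4 = kg of compost blend, x5 = kg of ammonium nitrate, x6 = kg of rock phosphate.
Minimize 1.36x1 + 0.7x2 + 1.03x3 + 0.08x4 + 0.71x5 + 0.48x6 s.t.:
  0.11x1 + 0.21x2 + 0.04x3 + 0.02x4 + 0.35x5 ≥ 0.61   (nitrogen)
  0.51x1 + 0.21x3 + 0.01x4 + 0.31x6 ≥ 0.98   (phosphorus (P₂O₅))
  0.02x4 ≥ 0.04   (potassium (K₂O))
  x1, x2, x3, x4, x5, x6 ≥ 0.
The cheapest feasible vertex uses only compost blend, ammonium nitrate, rock phosphate; MAP, ammonium sulfate, bone meal are not used. Binding constraints: nitrogen, phosphorus (P₂O₅), potassium (K₂O).
Optimal quantities: compost blend = 2 kg, ammonium nitrate = 1.629 kg, rock phosphate = 3.097 kg.
Objective = 0.08·2 + 0.71·1.629 + 0.48·3.097 = 2.8032.

£2.80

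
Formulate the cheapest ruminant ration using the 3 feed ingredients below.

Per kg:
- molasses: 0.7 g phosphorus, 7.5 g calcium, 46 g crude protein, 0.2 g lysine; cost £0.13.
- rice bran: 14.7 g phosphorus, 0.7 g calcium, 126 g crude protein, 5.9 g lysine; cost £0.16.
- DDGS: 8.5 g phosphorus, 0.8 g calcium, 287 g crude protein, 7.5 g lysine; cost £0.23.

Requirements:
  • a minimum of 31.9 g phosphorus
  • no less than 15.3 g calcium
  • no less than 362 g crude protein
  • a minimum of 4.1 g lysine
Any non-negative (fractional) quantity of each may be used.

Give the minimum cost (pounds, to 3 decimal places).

£0.582

Set it up as a linear program. Let x1 = kg of molasses, x2 = kg of rice bran, x3 = kg of DDGS.
min 0.13x1 + 0.16x2 + 0.23x3 s.t.:
  0.7x1 + 14.7x2 + 8.5x3 ≥ 31.9   (phosphorus)
  7.5x1 + 0.7x2 + 0.8x3 ≥ 15.3   (calcium)
  46x1 + 126x2 + 287x3 ≥ 362   (crude protein)
  0.2x1 + 5.9x2 + 7.5x3 ≥ 4.1   (lysine)
  x1, x2, x3 ≥ 0.
The optimal mix uses every input. There the phosphorus, calcium, crude protein constraints are tight.
Optimal quantities: molasses = 1.842 kg, rice bran = 2.042 kg, DDGS = 0.06954 kg.
Objective = 0.13·1.842 + 0.16·2.042 + 0.23·0.06954 = 0.58217.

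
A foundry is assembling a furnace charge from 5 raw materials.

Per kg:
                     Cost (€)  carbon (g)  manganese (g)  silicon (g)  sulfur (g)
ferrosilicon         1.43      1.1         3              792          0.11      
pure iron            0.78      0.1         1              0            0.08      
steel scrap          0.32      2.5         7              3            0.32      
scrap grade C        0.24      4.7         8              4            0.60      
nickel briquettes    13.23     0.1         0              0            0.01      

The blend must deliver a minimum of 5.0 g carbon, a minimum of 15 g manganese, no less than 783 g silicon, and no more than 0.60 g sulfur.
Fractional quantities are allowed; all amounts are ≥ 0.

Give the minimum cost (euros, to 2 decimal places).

Set it up as a linear program. Let x1 = kg of ferrosilicon, x2 = kg of pure iron, x3 = kg of steel scrap, x4 = kg of scrap grade C, x5 = kg of nickel briquettes.
Minimise 1.43x1 + 0.78x2 + 0.32x3 + 0.24x4 + 13.23x5 with:
  1.1x1 + 0.1x2 + 2.5x3 + 4.7x4 + 0.1x5 ≥ 5   (carbon)
  3x1 + 1x2 + 7x3 + 8x4 ≥ 15   (manganese)
  792x1 + 3x3 + 4x4 ≥ 783   (silicon)
  0.11x1 + 0.08x2 + 0.32x3 + 0.6x4 + 0.01x5 ≤ 0.6   (sulfur)
  x1, x2, x3, x4, x5 ≥ 0.
The minimum-cost mix takes nothing from pure iron, scrap grade C, nickel briquettes — only ferrosilicon, steel scrap. There the manganese and sulfur constraints are tight.
Solving gives x1 = 3.158, x3 = 0.7895.
Cost = 1.43·3.158 + 0.32·0.7895 = 4.7686.

€4.77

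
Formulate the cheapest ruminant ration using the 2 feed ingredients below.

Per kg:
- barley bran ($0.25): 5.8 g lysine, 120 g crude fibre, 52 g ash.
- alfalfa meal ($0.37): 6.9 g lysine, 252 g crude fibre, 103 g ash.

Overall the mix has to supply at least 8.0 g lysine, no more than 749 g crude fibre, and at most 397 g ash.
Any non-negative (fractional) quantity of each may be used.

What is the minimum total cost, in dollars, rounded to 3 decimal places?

Set it up as a linear program. Let x1 = kg of barley bran, x2 = kg of alfalfa meal.
Minimise 0.25x1 + 0.37x2 with:
  5.8x1 + 6.9x2 ≥ 8   (lysine)
  120x1 + 252x2 ≤ 749   (crude fibre)
  52x1 + 103x2 ≤ 397   (ash)
  x1, x2 ≥ 0.
At the optimum only barley bran is positive (alfalfa meal = 0). Binding constraint: lysine.
That vertex is x1 = 1.379.
Total cost: 0.25·1.379 = 0.34475.

$0.345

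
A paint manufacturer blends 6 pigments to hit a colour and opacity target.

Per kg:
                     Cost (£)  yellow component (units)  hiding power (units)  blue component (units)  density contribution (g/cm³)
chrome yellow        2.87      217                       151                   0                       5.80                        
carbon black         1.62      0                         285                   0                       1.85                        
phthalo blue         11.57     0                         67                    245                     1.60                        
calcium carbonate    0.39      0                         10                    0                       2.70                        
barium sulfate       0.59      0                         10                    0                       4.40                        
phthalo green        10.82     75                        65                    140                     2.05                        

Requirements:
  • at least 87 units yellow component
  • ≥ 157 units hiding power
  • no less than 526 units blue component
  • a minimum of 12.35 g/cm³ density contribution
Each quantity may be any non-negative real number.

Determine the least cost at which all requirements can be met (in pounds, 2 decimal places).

£26.87

Set it up as a linear program. Let x1 = kg of chrome yellow, x2 = kg of carbon black, x3 = kg of phthalo blue, x4 = kg of calcium carbonate, x5 = kg of barium sulfate, x6 = kg of phthalo green.
Minimise 2.87x1 + 1.62x2 + 11.57x3 + 0.39x4 + 0.59x5 + 10.82x6 s.t.:
  217x1 + 75x6 ≥ 87   (yellow component)
  151x1 + 285x2 + 67x3 + 10x4 + 10x5 + 65x6 ≥ 157   (hiding power)
  245x3 + 140x6 ≥ 526   (blue component)
  5.8x1 + 1.85x2 + 1.6x3 + 2.7x4 + 4.4x5 + 2.05x6 ≥ 12.35   (density contribution)
  x1, x2, x3, x4, x5, x6 ≥ 0.
The optimal basis is {chrome yellow, phthalo blue, barium sulfate}; carbon black, calcium carbonate, phthalo green drop out. There the yellow component, blue component, density contribution constraints are tight.
So chrome yellow = 0.40092 kg, phthalo blue = 2.1469 kg, barium sulfate = 1.4976 kg.
Hence cost = 2.87·0.40092 + 11.57·2.1469 + 0.59·1.4976 = £26.8739.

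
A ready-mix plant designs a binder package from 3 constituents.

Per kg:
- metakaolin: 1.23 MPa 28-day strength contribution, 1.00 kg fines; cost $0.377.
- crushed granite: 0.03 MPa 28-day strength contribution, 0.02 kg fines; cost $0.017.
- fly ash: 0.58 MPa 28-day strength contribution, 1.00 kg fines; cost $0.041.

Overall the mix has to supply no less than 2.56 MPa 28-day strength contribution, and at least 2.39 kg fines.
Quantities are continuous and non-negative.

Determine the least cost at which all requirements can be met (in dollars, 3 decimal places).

Let x1 = kg of metakaolin, x2 = kg of crushed granite, x3 = kg of fly ash.
Minimise 0.377x1 + 0.017x2 + 0.041x3 subject to:
  1.23x1 + 0.03x2 + 0.58x3 ≥ 2.56   (28-day strength contribution)
  1x1 + 0.02x2 + 1x3 ≥ 2.39   (fines)
  x1, x2, x3 ≥ 0.
The optimal basis is {fly ash}; metakaolin, crushed granite drop out. The 28-day strength contribution requirement is met with equality.
That vertex is x3 = 4.414.
Objective = 0.041·4.414 = 0.18097.

$0.181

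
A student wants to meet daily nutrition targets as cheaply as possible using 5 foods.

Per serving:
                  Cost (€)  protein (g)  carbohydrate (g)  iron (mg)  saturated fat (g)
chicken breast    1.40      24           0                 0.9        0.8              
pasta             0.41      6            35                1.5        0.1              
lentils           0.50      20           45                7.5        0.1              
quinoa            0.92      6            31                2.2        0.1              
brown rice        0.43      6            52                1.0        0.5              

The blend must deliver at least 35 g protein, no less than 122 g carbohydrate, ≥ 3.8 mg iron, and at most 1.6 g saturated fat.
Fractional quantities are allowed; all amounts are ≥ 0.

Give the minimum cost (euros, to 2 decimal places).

€1.19

Let x1 = servings of chicken breast, x2 = servings of pasta, x3 = servings of lentils, x4 = servings of quinoa, x5 = servings of brown rice.
Minimise 1.4x1 + 0.41x2 + 0.5x3 + 0.92x4 + 0.43x5 subject to:
  24x1 + 6x2 + 20x3 + 6x4 + 6x5 ≥ 35   (protein)
  35x2 + 45x3 + 31x4 + 52x5 ≥ 122   (carbohydrate)
  0.9x1 + 1.5x2 + 7.5x3 + 2.2x4 + 1x5 ≥ 3.8   (iron)
  0.8x1 + 0.1x2 + 0.1x3 + 0.1x4 + 0.5x5 ≤ 1.6   (saturated fat)
  x1, x2, x3, x4, x5 ≥ 0.
The cheapest feasible vertex uses only lentils, brown rice; chicken breast, pasta, quinoa are not used. Binding constraints: protein and carbohydrate.
So lentils = 1.413 servings, brown rice = 1.123 servings.
Hence cost = 0.5·1.413 + 0.43·1.123 = €1.1894.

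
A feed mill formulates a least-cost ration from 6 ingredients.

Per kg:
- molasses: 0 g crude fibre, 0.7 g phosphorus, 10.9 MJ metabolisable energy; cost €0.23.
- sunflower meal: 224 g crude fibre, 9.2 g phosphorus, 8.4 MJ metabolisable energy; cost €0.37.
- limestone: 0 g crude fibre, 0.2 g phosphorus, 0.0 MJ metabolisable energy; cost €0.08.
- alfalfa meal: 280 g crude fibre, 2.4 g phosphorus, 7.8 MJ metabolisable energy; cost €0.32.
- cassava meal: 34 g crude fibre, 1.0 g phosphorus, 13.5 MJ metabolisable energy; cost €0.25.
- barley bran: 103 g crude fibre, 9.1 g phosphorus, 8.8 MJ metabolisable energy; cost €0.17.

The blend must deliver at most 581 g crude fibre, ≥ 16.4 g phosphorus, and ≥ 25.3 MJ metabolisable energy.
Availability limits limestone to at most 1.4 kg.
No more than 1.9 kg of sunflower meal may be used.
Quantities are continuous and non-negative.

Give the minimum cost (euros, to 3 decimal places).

€0.481

Let x1 = kg of molasses, x2 = kg of sunflower meal, x3 = kg of limestone, x4 = kg of alfalfa meal, x5 = kg of cassava meal, x6 = kg of barley bran.
Minimise 0.23x1 + 0.37x2 + 0.08x3 + 0.32x4 + 0.25x5 + 0.17x6 s.t.:
  224x2 + 280x4 + 34x5 + 103x6 ≤ 581   (crude fibre)
  0.7x1 + 9.2x2 + 0.2x3 + 2.4x4 + 1x5 + 9.1x6 ≥ 16.4   (phosphorus)
  10.9x1 + 8.4x2 + 7.8x4 + 13.5x5 + 8.8x6 ≥ 25.3   (metabolisable energy)
  x3 ≤ 1.4
  x2 ≤ 1.9
  x1, x2, x3, x4, x5, x6 ≥ 0.
The minimum-cost mix takes nothing from molasses, sunflower meal, limestone, alfalfa meal — only cassava meal, barley bran. There the phosphorus and metabolisable energy constraints are tight.
Optimal quantities: cassava meal = 0.7533 kg, barley bran = 1.719 kg.
Objective = 0.25·0.7533 + 0.17·1.719 = 0.48056.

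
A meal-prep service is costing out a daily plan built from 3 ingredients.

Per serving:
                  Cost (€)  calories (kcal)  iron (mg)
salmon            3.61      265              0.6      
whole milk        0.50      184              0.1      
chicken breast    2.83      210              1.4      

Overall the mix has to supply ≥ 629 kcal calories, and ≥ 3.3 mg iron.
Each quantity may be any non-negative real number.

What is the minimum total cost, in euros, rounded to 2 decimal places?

€6.91

Let x1 = servings of salmon, x2 = servings of whole milk, x3 = servings of chicken breast.
Minimize 3.61x1 + 0.5x2 + 2.83x3 subject to:
  265x1 + 184x2 + 210x3 ≥ 629   (calories)
  0.6x1 + 0.1x2 + 1.4x3 ≥ 3.3   (iron)
  x1, x2, x3 ≥ 0.
The optimal basis is {whole milk, chicken breast}; salmon drops out. There the calories and iron constraints are tight.
Solving gives x2 = 0.7929, x3 = 2.301.
Total cost: 0.5·0.7929 + 2.83·2.301 = 6.9083.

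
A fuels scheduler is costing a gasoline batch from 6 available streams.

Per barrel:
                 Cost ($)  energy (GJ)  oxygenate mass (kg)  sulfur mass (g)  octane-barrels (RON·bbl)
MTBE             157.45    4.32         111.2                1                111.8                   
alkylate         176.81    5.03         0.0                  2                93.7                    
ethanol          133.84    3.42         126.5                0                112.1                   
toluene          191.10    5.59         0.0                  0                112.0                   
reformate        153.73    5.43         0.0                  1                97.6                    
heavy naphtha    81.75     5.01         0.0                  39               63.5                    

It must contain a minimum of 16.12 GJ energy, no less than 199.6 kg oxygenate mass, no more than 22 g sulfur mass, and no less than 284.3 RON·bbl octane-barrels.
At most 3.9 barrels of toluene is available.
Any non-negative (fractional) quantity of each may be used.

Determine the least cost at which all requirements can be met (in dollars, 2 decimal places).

$483.18

This is a linear program. Let x1 = barrels of MTBE, x2 = barrels of alkylate, x3 = barrels of ethanol, x4 = barrels of toluene, x5 = barrels of reformate, x6 = barrels of heavy naphtha.
Minimise 157.45x1 + 176.81x2 + 133.84x3 + 191.1x4 + 153.73x5 + 81.75x6 with:
  4.32x1 + 5.03x2 + 3.42x3 + 5.59x4 + 5.43x5 + 5.01x6 ≥ 16.12   (energy)
  111.2x1 + 126.5x3 ≥ 199.6   (oxygenate mass)
  1x1 + 2x2 + 1x5 + 39x6 ≤ 22   (sulfur mass)
  111.8x1 + 93.7x2 + 112.1x3 + 112x4 + 97.6x5 + 63.5x6 ≥ 284.3   (octane-barrels)
  x4 ≤ 3.9
  x1, x2, x3, x4, x5, x6 ≥ 0.
At the optimum only ethanol, reformate, heavy naphtha are positive (MTBE, alkylate, toluene = 0). The energy, oxygenate mass, sulfur mass requirements are met with equality.
That vertex is x3 = 1.57787, x5 = 1.48967, x6 = 0.525906.
Cost = 133.84·1.57787 + 153.73·1.48967 + 81.75·0.525906 = 483.1819.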